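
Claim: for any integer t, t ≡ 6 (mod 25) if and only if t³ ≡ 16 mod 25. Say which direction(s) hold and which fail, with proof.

Equivalent; both directions hold.

(←) Suppose t³ ≡ 16 (mod 25). The only residue r in {0, …, 24} with r³ ≡ 16 (mod 25) is r = 6, so t ≡ 6 (mod 25).

(→) Suppose t ≡ 6 (mod 25). Write t = 25j + 6. Then (25j + 6)³ = 15625j³ + 11250j² + 2700j + 216 = 25(625j³ + 450j² + 108j + 8) + 16, so t³ ≡ 16 (mod 25).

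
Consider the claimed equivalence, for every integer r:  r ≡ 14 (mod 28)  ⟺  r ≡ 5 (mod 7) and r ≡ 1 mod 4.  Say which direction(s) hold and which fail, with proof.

Both directions fail.

(⟹) This fails: r = 14 gives 14 ≡ 14 (mod 28) but 14 ≡ 0 (mod 7), so the conjunction on the right does not hold.

(⟸) This fails: r = 5 satisfies both congruences on the right (5 ≡ 5 mod 7 and 5 ≡ 1 mod 4) yet 5 ≡ 5 (mod 28), not 14.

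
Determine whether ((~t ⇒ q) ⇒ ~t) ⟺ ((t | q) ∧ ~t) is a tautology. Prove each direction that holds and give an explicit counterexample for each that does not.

Only the converse holds.

Forward direction. This fails. Under t = F, q = F, the left side is true but the right side is false.

Converse. Assume the antecedent. If t is true, the antecedent cannot hold. If t is false, (~t ⇒ q) ⇒ ~t reduces to true regardless of the other variables. Either way (~t ⇒ q) ⇒ ~t holds.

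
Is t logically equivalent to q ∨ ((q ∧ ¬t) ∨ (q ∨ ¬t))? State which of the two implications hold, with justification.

Both directions fail.

(→) This fails. Under q = F, t = T, the left side is true but the right side is false.

(←) This fails. Under q = F, t = F, the left side is false but the right side is true.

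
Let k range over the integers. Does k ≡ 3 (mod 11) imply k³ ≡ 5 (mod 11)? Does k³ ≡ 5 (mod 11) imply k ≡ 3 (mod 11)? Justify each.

(←) For the converse, argue contrapositively. If k ≢ 3 (mod 11), then k is congruent to one of 0, 1, 2, 4, 5, 6, 7, 8, 9, 10 modulo 11, and these give k³ ≡ 0, 1, 8, 9, 4, 7, 2, 6, 3, 10 respectively — never 5.

(→) Suppose k ≡ 3 (mod 11). Write k = 11j + 3. Then (11j + 3)³ = 1331j³ + 1089j² + 297j + 27 = 11(121j³ + 99j² + 27j + 2) + 5, so k³ ≡ 5 (mod 11).

Both directions hold.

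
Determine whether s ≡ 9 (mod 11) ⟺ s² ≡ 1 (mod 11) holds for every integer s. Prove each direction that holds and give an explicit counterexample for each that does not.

Neither direction holds.

(→) This fails: take s = 9. Then 9 ≡ 9 (mod 11), but 9² = 81 ≡ 4 (mod 11), not 1.

(←) This fails: take s = 1. Then 1² = 1 ≡ 1 (mod 11), yet 1 ≡ 1 (mod 11), not 9.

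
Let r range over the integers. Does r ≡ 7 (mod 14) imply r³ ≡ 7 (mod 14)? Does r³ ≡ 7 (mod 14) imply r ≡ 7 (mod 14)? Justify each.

[⇒] Suppose r ≡ 7 (mod 14). Write r = 14j + 7. Then (14j + 7)³ = 2744j³ + 4116j² + 2058j + 343 = 14(196j³ + 294j² + 147j + 24) + 7, so r³ ≡ 7 (mod 14).

[⇐] Conversely, suppose r³ ≡ 7 (mod 14). The only residue r in {0, …, 13} with r³ ≡ 7 (mod 14) is r = 7, so r ≡ 7 (mod 14).

Both directions hold; the statement is true.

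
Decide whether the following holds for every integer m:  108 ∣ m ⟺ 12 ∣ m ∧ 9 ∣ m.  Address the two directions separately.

[⇒] If 108 ∣ m, write m = 108q. Since 108 = 9·12, m = 12·(9q), so 12 ∣ m; and since 108 = 12·9, m = 9·(12q), so 9 ∣ m.

[⇐] This fails: take m = 36. Both 12 ∣ 36 and 9 ∣ 36, yet 36 is not a multiple of 108 (since 36 = 0·108 + 36), so 108 ∤ 36.

Only the forward direction holds.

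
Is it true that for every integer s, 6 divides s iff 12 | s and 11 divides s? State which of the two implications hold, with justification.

The forward direction fails; the converse holds.

Converse. Suppose 12 ∣ s and 11 ∣ s. Any common multiple of 12 and 11 is a multiple of their lcm; here gcd(12, 11) = 1, so lcm(12, 11) = 12·11 = 132, so 132 ∣ s. Since 6 ∣ 132, it follows that 6 ∣ s.

Forward direction. This fails: take s = 6. Certainly 6 ∣ 6, but 12 ∤ 6.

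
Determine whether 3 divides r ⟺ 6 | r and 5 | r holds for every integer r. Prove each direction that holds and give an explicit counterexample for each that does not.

(⇒) This fails: take r = 3. Certainly 3 ∣ 3, but 6 ∤ 3.

(⇐) Suppose 6 ∣ r and 5 ∣ r. Any common multiple of 6 and 5 is a multiple of their lcm; here gcd(6, 5) = 1, so lcm(6, 5) = 6·5 = 30, so 30 ∣ r. Since 3 ∣ 30, it follows that 3 ∣ r.

Only the reverse direction holds.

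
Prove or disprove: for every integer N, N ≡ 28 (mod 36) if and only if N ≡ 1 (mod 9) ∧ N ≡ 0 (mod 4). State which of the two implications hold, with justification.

Both directions hold.

(→) Suppose N ≡ 28 (mod 36); write N = 36j + 28. Since 9 ∣ 36, reducing mod 9 gives N ≡ 28 ≡ 1 (mod 9); since 4 ∣ 36, reducing mod 4 gives N ≡ 28 ≡ 0 (mod 4).

(←) Conversely, if N ≡ 1 (mod 9) and N ≡ 0 (mod 4), then by the Chinese remainder theorem N ≡ 28 (mod 36). This is exactly N ≡ 28 (mod 36).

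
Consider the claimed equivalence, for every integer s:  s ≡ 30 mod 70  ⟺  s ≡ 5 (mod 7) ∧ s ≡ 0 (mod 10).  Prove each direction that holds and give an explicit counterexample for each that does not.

(⇒) This fails: s = 30 gives 30 ≡ 30 (mod 70) but 30 ≡ 2 (mod 7), so the conjunction on the right does not hold.

(⇐) This fails: s = 40 satisfies both congruences on the right (40 ≡ 5 mod 7 and 40 ≡ 0 mod 10) yet 40 ≡ 40 (mod 70), not 30.

Neither implication holds.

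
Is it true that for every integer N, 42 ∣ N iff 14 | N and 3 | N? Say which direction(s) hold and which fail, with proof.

Converse. Suppose 14 ∣ N and 3 ∣ N. Any common multiple of 14 and 3 is a multiple of their lcm; here gcd(14, 3) = 1, so lcm(14, 3) = 14·3 = 42, so 42 ∣ N.

Forward direction. If 42 ∣ N, write N = 42q. Since 42 = 3·14, N = 14·(3q), so 14 ∣ N; and since 42 = 14·3, N = 3·(14q), so 3 ∣ N.

Equivalent; both directions hold.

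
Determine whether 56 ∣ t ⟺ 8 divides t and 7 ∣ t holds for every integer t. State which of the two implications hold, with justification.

Both directions hold; the statement is true.

Forward direction. If 56 ∣ t, write t = 56q. Since 56 = 7·8, t = 8·(7q), so 8 ∣ t; and since 56 = 8·7, t = 7·(8q), so 7 ∣ t.

Converse. Suppose 8 ∣ t and 7 ∣ t. Any common multiple of 8 and 7 is a multiple of their lcm; here gcd(8, 7) = 1, so lcm(8, 7) = 8·7 = 56, so 56 ∣ t.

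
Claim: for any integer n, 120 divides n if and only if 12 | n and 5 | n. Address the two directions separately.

Not equivalent: only (⇒) holds.

(⇐) This fails: take n = 60. Both 12 ∣ 60 and 5 ∣ 60, yet 60 is not a multiple of 120 (since 60 = 0·120 + 60), so 120 ∤ 60.

(⇒) If 120 ∣ n, write n = 120q. Since 120 = 10·12, n = 12·(10q), so 12 ∣ n; and since 120 = 24·5, n = 5·(24q), so 5 ∣ n.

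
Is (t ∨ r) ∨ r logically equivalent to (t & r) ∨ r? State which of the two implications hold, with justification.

(⇒) fails; (⇐) holds.

[⇒] This fails. Under t = T, r = F, the left side is true but the right side is false.

[⇐] Assume the antecedent. If t is true, (t ∨ r) ∨ r reduces to true regardless of the other variables. If t is false, the antecedent forces (t = F, r = T), and (t ∨ r) ∨ r holds there. Either way (t ∨ r) ∨ r holds.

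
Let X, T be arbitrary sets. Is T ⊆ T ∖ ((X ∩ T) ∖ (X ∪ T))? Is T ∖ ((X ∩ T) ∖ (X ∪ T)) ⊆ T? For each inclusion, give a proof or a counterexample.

Both inclusions hold.

(⟸) Let x ∈ T ∖ ((X ∩ T) ∖ (X ∪ T)). Then either x ∈ T and x ∉ X; or x ∈ X ∩ T. In each case x ∈ T, so T ∖ ((X ∩ T) ∖ (X ∪ T)) ⊆ T.

(⟹) Let x ∈ T. Then either x ∈ T and x ∉ X; or x ∈ X ∩ T. In each case x ∈ T ∖ ((X ∩ T) ∖ (X ∪ T)), so T ⊆ T ∖ ((X ∩ T) ∖ (X ∪ T)).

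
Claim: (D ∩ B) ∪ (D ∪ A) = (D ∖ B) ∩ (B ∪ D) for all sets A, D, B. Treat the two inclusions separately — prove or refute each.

Forward inclusion. This inclusion fails. Take A = {1}, D = ∅, B = ∅; then 1 ∈ (D ∩ B) ∪ (D ∪ A) but 1 ∉ (D ∖ B) ∩ (B ∪ D).

Reverse inclusion. Let x ∈ (D ∖ B) ∩ (B ∪ D). Then either x ∈ D and x ∉ A, B; or x ∈ A ∩ D and x ∉ B. In each case x ∈ (D ∩ B) ∪ (D ∪ A), so (D ∖ B) ∩ (B ∪ D) ⊆ (D ∩ B) ∪ (D ∪ A).

(⊆) fails; (⊇) holds.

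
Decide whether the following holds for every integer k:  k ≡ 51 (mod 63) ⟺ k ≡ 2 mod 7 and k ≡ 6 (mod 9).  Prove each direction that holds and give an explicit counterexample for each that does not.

Forward direction. Suppose k ≡ 51 (mod 63); write k = 63j + 51. Since 7 ∣ 63, reducing mod 7 gives k ≡ 51 ≡ 2 (mod 7); since 9 ∣ 63, reducing mod 9 gives k ≡ 51 ≡ 6 (mod 9).

Converse. If k ≡ 2 (mod 7) and k ≡ 6 (mod 9), then by the Chinese remainder theorem k ≡ 51 (mod 63). This is exactly k ≡ 51 (mod 63).

Both directions hold.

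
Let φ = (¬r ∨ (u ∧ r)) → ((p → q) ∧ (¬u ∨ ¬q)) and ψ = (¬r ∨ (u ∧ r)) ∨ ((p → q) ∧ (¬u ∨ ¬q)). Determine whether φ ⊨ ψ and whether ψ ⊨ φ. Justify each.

Both directions fail.

(→) This fails. Under r = T, p = T, q = F, u = F, the left side is true but the right side is false.

(←) This fails. Under r = F, p = T, q = F, u = F, the left side is false but the right side is true.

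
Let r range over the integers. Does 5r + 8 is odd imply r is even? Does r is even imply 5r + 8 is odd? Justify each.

Neither direction holds.

(→) This fails: r = 7 gives 5r + 8 = 43, which is odd, but 7 is odd, not even.

(←) This also fails: r = 2 is even, but 5r + 8 = 18 is even, not odd.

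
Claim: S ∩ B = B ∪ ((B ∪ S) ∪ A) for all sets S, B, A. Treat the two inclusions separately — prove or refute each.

(⊆) Let x ∈ S ∩ B. Then either x ∈ S ∩ B and x ∉ A; or x ∈ S ∩ B ∩ A. In each case x ∈ B ∪ ((B ∪ S) ∪ A), so S ∩ B ⊆ B ∪ ((B ∪ S) ∪ A).

(⊇) This inclusion fails. Take S = {1}, B = ∅, A = ∅; then 1 ∈ B ∪ ((B ∪ S) ∪ A) but 1 ∉ S ∩ B.

The sets are not equal: only the forward inclusion holds.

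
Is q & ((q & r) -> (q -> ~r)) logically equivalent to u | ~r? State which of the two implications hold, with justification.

(⟹) Assume the antecedent. If q is true, the antecedent forces (q = T, r = F, u = F) or (q = T, r = F, u = T), and u | ~r holds there. If q is false, the antecedent cannot hold. Either way u | ~r holds.

(⟸) This fails. Under q = F, r = F, u = F, the left side is false but the right side is true.

Not equivalent: only (⇒) holds.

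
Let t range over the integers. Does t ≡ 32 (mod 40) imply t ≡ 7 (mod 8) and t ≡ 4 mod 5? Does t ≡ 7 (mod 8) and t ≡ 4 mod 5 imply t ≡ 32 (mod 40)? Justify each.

[⇒] This fails: t = 32 gives 32 ≡ 32 (mod 40) but 32 ≡ 0 (mod 8), so the conjunction on the right does not hold.

[⇐] This fails: t = 39 satisfies both congruences on the right (39 ≡ 7 mod 8 and 39 ≡ 4 mod 5) yet 39 ≡ 39 (mod 40), not 32.

(⇒) fails and (⇐) fails.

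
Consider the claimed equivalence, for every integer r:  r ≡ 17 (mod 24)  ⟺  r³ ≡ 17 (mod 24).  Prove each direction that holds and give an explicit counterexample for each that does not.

(→) Suppose r ≡ 17 (mod 24). Write r = 24j + 17. Then (24j + 17)³ = 13824j³ + 29376j² + 20808j + 4913 = 24(576j³ + 1224j² + 867j + 204) + 17, so r³ ≡ 17 (mod 24).

(←) Conversely, suppose r³ ≡ 17 (mod 24). The only residue r in {0, …, 23} with r³ ≡ 17 (mod 24) is r = 17, so r ≡ 17 (mod 24).

Both directions hold; the statement is true.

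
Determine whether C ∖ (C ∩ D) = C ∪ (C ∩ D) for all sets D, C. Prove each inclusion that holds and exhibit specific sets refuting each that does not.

(⊆) holds; (⊇) fails.

Forward inclusion. Let x ∈ C ∖ (C ∩ D). Then x ∈ C and x ∉ D, from which x ∈ C ∪ (C ∩ D).

Reverse inclusion. This inclusion fails. Take D = {1}, C = {1}; then 1 ∈ C ∪ (C ∩ D) but 1 ∉ C ∖ (C ∩ D).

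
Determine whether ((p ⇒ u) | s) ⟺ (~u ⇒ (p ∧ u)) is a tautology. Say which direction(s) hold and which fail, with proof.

Only the converse holds.

(→) This fails. Under p = F, u = F, s = F, the left side is true but the right side is false.

(←) Assume the antecedent. If p is true, the antecedent forces (p = T, u = T, s = F) or (p = T, u = T, s = T), and (p ⇒ u) | s holds there. If p is false, (p ⇒ u) | s reduces to true regardless of the other variables. Either way (p ⇒ u) | s holds.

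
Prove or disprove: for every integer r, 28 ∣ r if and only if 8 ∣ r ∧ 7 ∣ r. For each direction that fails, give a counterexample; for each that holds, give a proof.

Only the converse holds.

(⇒) This fails: take r = 28. Certainly 28 ∣ 28, but 8 ∤ 28.

(⇐) Suppose 8 ∣ r and 7 ∣ r. Any common multiple of 8 and 7 is a multiple of their lcm; here gcd(8, 7) = 1, so lcm(8, 7) = 8·7 = 56, so 56 ∣ r. Since 28 ∣ 56, it follows that 28 ∣ r.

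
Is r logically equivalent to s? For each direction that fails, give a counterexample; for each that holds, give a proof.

Neither direction holds.

(⇒) This fails. Under s = F, r = T, the left side is true but the right side is false.

(⇐) This fails. Under s = T, r = F, the left side is false but the right side is true.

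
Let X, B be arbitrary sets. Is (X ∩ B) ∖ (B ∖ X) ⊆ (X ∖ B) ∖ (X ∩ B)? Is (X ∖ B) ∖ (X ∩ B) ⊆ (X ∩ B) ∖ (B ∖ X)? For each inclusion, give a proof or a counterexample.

(⊆) fails and (⊇) fails.

(⊆) This inclusion fails. Take X = {1}, B = {1}; then 1 ∈ (X ∩ B) ∖ (B ∖ X) but 1 ∉ (X ∖ B) ∖ (X ∩ B).

(⊇) This inclusion fails. Take X = {1}, B = ∅; then 1 ∈ (X ∖ B) ∖ (X ∩ B) but 1 ∉ (X ∩ B) ∖ (B ∖ X).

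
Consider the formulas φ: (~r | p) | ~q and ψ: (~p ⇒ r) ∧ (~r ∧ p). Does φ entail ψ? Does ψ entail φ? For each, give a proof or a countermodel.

(←) Assume the antecedent. If p is true, (~r | p) | ~q reduces to true regardless of the other variables. If p is false, the antecedent cannot hold. Either way (~r | p) | ~q holds.

(→) This fails. Under p = F, r = F, q = F, the left side is true but the right side is false.

Only the converse holds.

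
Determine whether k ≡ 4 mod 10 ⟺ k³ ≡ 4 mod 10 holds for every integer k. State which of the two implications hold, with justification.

(⇒) Suppose k ≡ 4 mod 10. Write k = 10j + 4. Then (10j + 4)³ = 1000j³ + 1200j² + 480j + 64 = 10(100j³ + 120j² + 48j + 6) + 4, so k³ ≡ 4 (mod 10).

(⇐) Conversely, suppose k³ ≡ 4 (mod 10). The only residue r in {0, …, 9} with r³ ≡ 4 (mod 10) is r = 4, so k ≡ 4 (mod 10).

Both directions hold.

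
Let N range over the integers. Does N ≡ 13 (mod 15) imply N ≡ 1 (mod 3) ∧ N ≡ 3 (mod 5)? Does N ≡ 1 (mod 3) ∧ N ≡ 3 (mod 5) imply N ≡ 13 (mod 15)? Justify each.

[⇒] Suppose N ≡ 13 (mod 15); write N = 15j + 13. Since 3 ∣ 15, reducing mod 3 gives N ≡ 13 ≡ 1 (mod 3); since 5 ∣ 15, reducing mod 5 gives N ≡ 13 ≡ 3 (mod 5).

[⇐] Conversely, if N ≡ 1 (mod 3) and N ≡ 3 (mod 5), then by the Chinese remainder theorem N ≡ 13 (mod 15). This is exactly N ≡ 13 (mod 15).

Both directions hold.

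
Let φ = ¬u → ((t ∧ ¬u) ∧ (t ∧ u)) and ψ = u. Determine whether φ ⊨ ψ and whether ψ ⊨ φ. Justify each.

Both directions hold.

(⟹) Assume the antecedent. If t is true, the antecedent forces (t = T, u = T), and u holds there. If t is false, the antecedent forces (t = F, u = T), and u holds there. Either way u holds.

(⟸) Assume the antecedent. If t is true, the antecedent forces (t = T, u = T), and ¬u → ((t ∧ ¬u) ∧ (t ∧ u)) holds there. If t is false, the antecedent forces (t = F, u = T), and ¬u → ((t ∧ ¬u) ∧ (t ∧ u)) holds there. Either way ¬u → ((t ∧ ¬u) ∧ (t ∧ u)) holds.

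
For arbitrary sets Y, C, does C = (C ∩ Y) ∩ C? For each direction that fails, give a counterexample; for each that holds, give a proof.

The sets are not equal: only the reverse inclusion holds.

Reverse inclusion. Let x ∈ (C ∩ Y) ∩ C. Then x ∈ Y ∩ C, from which x ∈ C.

Forward inclusion. This inclusion fails. Take Y = ∅, C = {1}; then 1 ∈ C but 1 ∉ (C ∩ Y) ∩ C.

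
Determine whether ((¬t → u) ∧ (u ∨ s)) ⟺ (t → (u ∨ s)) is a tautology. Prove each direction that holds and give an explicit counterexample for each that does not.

[⇐] This fails. Under t = F, u = F, s = F, the left side is false but the right side is true.

[⇒] Assume the antecedent. If u is true, t → (u ∨ s) reduces to true regardless of the other variables. If u is false, the antecedent forces (t = T, u = F, s = T), and t → (u ∨ s) holds there. Either way t → (u ∨ s) holds.

Only the forward direction holds.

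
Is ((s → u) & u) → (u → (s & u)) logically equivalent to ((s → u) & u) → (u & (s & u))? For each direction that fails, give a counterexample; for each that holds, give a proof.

(←) Assume the antecedent. If u is true, the antecedent forces (u = T, s = T), and ((s → u) & u) → (u → (s & u)) holds there. If u is false, ((s → u) & u) → (u → (s & u)) reduces to true regardless of the other variables. Either way ((s → u) & u) → (u → (s & u)) holds.

(→) Assume the antecedent. If u is true, the antecedent forces (u = T, s = T), and ((s → u) & u) → (u & (s & u)) holds there. If u is false, ((s → u) & u) → (u & (s & u)) reduces to true regardless of the other variables. Either way ((s → u) & u) → (u & (s & u)) holds.

The biconditional holds.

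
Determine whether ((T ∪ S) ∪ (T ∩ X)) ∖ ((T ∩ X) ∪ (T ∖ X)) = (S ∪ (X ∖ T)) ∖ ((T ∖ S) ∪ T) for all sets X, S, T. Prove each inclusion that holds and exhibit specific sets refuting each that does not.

(⟹) Let x ∈ ((T ∪ S) ∪ (T ∩ X)) ∖ ((T ∩ X) ∪ (T ∖ X)). Then either x ∈ S and x ∉ X, T; or x ∈ X ∩ S and x ∉ T. In each case x ∈ (S ∪ (X ∖ T)) ∖ ((T ∖ S) ∪ T), so ((T ∪ S) ∪ (T ∩ X)) ∖ ((T ∩ X) ∪ (T ∖ X)) ⊆ (S ∪ (X ∖ T)) ∖ ((T ∖ S) ∪ T).

(⟸) This inclusion fails. Take X = {1}, S = ∅, T = ∅; then 1 ∈ (S ∪ (X ∖ T)) ∖ ((T ∖ S) ∪ T) but 1 ∉ ((T ∪ S) ∪ (T ∩ X)) ∖ ((T ∩ X) ∪ (T ∖ X)).

Only the forward inclusion holds.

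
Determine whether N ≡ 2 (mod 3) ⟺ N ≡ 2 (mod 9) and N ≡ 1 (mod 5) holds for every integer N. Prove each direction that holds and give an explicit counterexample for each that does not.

[⇐] If N ≡ 2 (mod 9) and N ≡ 1 (mod 5), then by the Chinese remainder theorem N ≡ 11 (mod 45). Since 11 ≡ 2 (mod 3) and 3 ∣ 45, we get N ≡ 2 (mod 3).

[⇒] This fails: N = 32 gives 32 ≡ 2 (mod 3) but 32 ≡ 5 (mod 9), so the conjunction on the right does not hold.

Only the converse holds.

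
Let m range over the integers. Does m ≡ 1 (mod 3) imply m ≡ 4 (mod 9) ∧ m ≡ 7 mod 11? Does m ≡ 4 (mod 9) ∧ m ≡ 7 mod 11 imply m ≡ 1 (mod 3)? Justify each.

(⇒) fails; (⇐) holds.

(⟹) This fails: m = 1 gives 1 ≡ 1 (mod 3) but 1 ≡ 1 (mod 9), so the conjunction on the right does not hold.

(⟸) Conversely, if m ≡ 4 (mod 9) and m ≡ 7 (mod 11), then by the Chinese remainder theorem m ≡ 40 (mod 99). Since 40 ≡ 1 (mod 3) and 3 ∣ 99, we get m ≡ 1 (mod 3).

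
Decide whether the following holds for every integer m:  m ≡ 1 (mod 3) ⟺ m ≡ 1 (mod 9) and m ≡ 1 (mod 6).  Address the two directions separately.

(⇒) This fails: m = 4 gives 4 ≡ 1 (mod 3) but 4 ≡ 4 (mod 9), so the conjunction on the right does not hold.

(⇐) Conversely, if m ≡ 1 (mod 9) and m ≡ 1 (mod 6), then by the Chinese remainder theorem m ≡ 1 (mod 18). Since 1 ≡ 1 (mod 3) and 3 ∣ 18, we get m ≡ 1 (mod 3).

Only the reverse direction holds.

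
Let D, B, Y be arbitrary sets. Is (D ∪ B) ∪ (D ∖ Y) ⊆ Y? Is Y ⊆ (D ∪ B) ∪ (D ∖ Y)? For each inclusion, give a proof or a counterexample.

Both inclusions fail.

Forward inclusion. This inclusion fails. Take D = {1}, B = ∅, Y = ∅; then 1 ∈ (D ∪ B) ∪ (D ∖ Y) but 1 ∉ Y.

Reverse inclusion. This inclusion fails. Take D = ∅, B = ∅, Y = {1}; then 1 ∈ Y but 1 ∉ (D ∪ B) ∪ (D ∖ Y).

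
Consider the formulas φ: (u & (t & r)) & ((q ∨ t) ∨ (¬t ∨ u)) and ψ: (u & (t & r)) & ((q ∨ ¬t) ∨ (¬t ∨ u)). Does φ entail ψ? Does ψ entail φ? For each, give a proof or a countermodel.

[⇒] Assume the antecedent. If r is true, the antecedent forces (r = T, q = F, u = T, t = T) or (r = T, q = T, u = T, t = T), and the consequent holds there. If r is false, the antecedent cannot hold. Either way the consequent holds.

[⇐] Assume the antecedent. If r is true, the antecedent forces (r = T, q = F, u = T, t = T) or (r = T, q = T, u = T, t = T), and the consequent holds there. If r is false, the antecedent cannot hold. Either way the consequent holds.

The biconditional holds.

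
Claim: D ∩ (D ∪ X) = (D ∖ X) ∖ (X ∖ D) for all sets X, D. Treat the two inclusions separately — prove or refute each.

The sets are not equal: only the reverse inclusion holds.

(⟹) This inclusion fails. Take X = {1}, D = {1}; then 1 ∈ D ∩ (D ∪ X) but 1 ∉ (D ∖ X) ∖ (X ∖ D).

(⟸) Let x ∈ (D ∖ X) ∖ (X ∖ D). Then x ∈ D and x ∉ X, from which x ∈ D ∩ (D ∪ X).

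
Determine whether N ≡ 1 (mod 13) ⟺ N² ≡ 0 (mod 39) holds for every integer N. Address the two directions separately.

(⟹) This fails: take N = 1. Then 1 ≡ 1 (mod 13), but 1² = 1 ≡ 1 (mod 39), not 0.

(⟸) This fails: take N = 0. Then 0² = 0 ≡ 0 (mod 39), yet 0 ≡ 0 (mod 13), not 1.

(⇒) fails and (⇐) fails.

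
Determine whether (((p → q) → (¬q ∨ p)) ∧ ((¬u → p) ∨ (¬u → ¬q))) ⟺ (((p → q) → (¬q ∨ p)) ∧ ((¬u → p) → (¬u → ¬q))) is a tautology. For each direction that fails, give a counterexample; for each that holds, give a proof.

(→) This fails. Under p = T, q = T, u = F, the left side is true but the right side is false.

(←) Assume the antecedent. If p is true, the consequent reduces to true regardless of the other variables. If p is false, the antecedent forces (p = F, q = F, u = F) or (p = F, q = F, u = T), and the consequent holds there. Either way the consequent holds.

Not equivalent: only (⇐) holds.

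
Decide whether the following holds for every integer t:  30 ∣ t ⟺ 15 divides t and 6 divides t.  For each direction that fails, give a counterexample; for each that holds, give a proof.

Equivalent; both directions hold.

(⇒) If 30 ∣ t, write t = 30q. Since 30 = 2·15, t = 15·(2q), so 15 ∣ t; and since 30 = 5·6, t = 6·(5q), so 6 ∣ t.

(⇐) Suppose 15 ∣ t and 6 ∣ t. Any common multiple of 15 and 6 is a multiple of their lcm; here lcm(15, 6) = 15·6/gcd(15, 6) = 90/3 = 30, so 30 ∣ t.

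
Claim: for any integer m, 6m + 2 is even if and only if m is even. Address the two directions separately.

Not equivalent: only (⇐) holds.

Forward direction. This fails: take m = 3. Then 6m + 2 = 20, which is even, yet m = 3 is odd, not even.

Converse. Suppose m is even. Since 6 is even, 6m is even for every m, so 6m + 2 has the same parity as 2, which is even. Hence 6m + 2 is even.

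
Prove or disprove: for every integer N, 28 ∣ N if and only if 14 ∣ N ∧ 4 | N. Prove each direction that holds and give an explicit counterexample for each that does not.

Equivalent; both directions hold.

(⟹) If 28 ∣ N, write N = 28q. Since 28 = 2·14, N = 14·(2q), so 14 ∣ N; and since 28 = 7·4, N = 4·(7q), so 4 ∣ N.

(⟸) Suppose 14 ∣ N and 4 ∣ N. Any common multiple of 14 and 4 is a multiple of their lcm; here lcm(14, 4) = 14·4/gcd(14, 4) = 56/2 = 28, so 28 ∣ N.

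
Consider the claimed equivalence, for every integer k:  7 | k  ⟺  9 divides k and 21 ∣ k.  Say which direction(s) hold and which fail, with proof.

(⇐) Suppose 9 ∣ k and 21 ∣ k. Any common multiple of 9 and 21 is a multiple of their lcm; here lcm(9, 21) = 9·21/gcd(9, 21) = 189/3 = 63, so 63 ∣ k. Since 7 ∣ 63, it follows that 7 ∣ k.

(⇒) This fails: take k = 7. Certainly 7 ∣ 7, but 9 ∤ 7.

Not equivalent: only (⇐) holds.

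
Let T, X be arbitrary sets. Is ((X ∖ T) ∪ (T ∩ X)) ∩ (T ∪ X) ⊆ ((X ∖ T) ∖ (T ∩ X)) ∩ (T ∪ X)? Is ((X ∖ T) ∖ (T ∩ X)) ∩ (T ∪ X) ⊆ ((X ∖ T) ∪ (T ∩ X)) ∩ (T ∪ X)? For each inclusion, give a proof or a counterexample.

(⊆) fails; (⊇) holds.

(⟹) This inclusion fails. Take T = {1}, X = {1}; then 1 ∈ ((X ∖ T) ∪ (T ∩ X)) ∩ (T ∪ X) but 1 ∉ ((X ∖ T) ∖ (T ∩ X)) ∩ (T ∪ X).

(⟸) Let x ∈ ((X ∖ T) ∖ (T ∩ X)) ∩ (T ∪ X). Then x ∈ X and x ∉ T, from which x ∈ ((X ∖ T) ∪ (T ∩ X)) ∩ (T ∪ X).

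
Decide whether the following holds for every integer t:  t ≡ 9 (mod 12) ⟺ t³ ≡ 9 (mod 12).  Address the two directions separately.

[⇒] Suppose t ≡ 9 (mod 12). Write t = 12j + 9. Then (12j + 9)³ = 1728j³ + 3888j² + 2916j + 729 = 12(144j³ + 324j² + 243j + 60) + 9, so t³ ≡ 9 (mod 12).

[⇐] Conversely, suppose t³ ≡ 9 (mod 12). The only residue r in {0, …, 11} with r³ ≡ 9 (mod 12) is r = 9, so t ≡ 9 (mod 12).

Equivalent; both directions hold.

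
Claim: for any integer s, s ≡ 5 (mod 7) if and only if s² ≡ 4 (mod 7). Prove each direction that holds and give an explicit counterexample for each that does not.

(⟸) This fails: take s = 2. Then 2² = 4 ≡ 4 (mod 7), yet 2 ≡ 2 (mod 7), not 5.

(⟹) Suppose s ≡ 5 (mod 7). Write s = 7j + 5. Then (7j + 5)² = 49j² + 70j + 25 = 7(7j² + 10j + 3) + 4, so s² ≡ 4 (mod 7).

(⇒) holds; (⇐) fails.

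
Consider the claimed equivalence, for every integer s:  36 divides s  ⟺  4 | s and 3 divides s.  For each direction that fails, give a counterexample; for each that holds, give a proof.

[⇒] If 36 ∣ s, write s = 36q. Since 36 = 9·4, s = 4·(9q), so 4 ∣ s; and since 36 = 12·3, s = 3·(12q), so 3 ∣ s.

[⇐] This fails: take s = 12. Both 4 ∣ 12 and 3 ∣ 12, yet 12 is not a multiple of 36 (since 12 = 0·36 + 12), so 36 ∤ 12.

Not equivalent: only (⇒) holds.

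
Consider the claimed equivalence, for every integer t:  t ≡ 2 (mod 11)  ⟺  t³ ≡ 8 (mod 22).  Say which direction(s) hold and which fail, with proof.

(⇒) This fails: take t = 13. Then 13 ≡ 2 (mod 11), but 13³ = 2197 ≡ 19 (mod 22), not 8.

(⇐) Conversely, the residues r modulo 22 with r³ ≡ 8 (mod 22) are exactly {2}, and each is ≡ 2 (mod 11).

(⇒) fails; (⇐) holds.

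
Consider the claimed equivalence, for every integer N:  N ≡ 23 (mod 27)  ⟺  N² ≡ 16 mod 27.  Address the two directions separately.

Only the forward implication holds.

[⇒] Suppose N ≡ 23 (mod 27). Write N = 27j + 23. Then (27j + 23)² = 729j² + 1242j + 529 = 27(27j² + 46j + 19) + 16, so N² ≡ 16 (mod 27).

[⇐] This fails: take N = 4. Then 4² = 16 ≡ 16 (mod 27), yet 4 ≡ 4 (mod 27), not 23.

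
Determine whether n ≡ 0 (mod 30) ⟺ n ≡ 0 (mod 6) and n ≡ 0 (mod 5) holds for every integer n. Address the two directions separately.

Forward direction. Suppose n ≡ 0 (mod 30); write n = 30j + 0. Since 6 ∣ 30, reducing mod 6 gives n ≡ 0 (mod 6); since 5 ∣ 30, reducing mod 5 gives n ≡ 0 (mod 5).

Converse. If n ≡ 0 (mod 6) and n ≡ 0 (mod 5), then by the Chinese remainder theorem n ≡ 0 (mod 30). This is exactly n ≡ 0 (mod 30).

Both directions hold.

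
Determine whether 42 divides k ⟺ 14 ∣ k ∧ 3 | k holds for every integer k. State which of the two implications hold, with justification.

[⇒] If 42 ∣ k, write k = 42q. Since 42 = 3·14, k = 14·(3q), so 14 ∣ k; and since 42 = 14·3, k = 3·(14q), so 3 ∣ k.

[⇐] Suppose 14 ∣ k and 3 ∣ k. Any common multiple of 14 and 3 is a multiple of their lcm; here gcd(14, 3) = 1, so lcm(14, 3) = 14·3 = 42, so 42 ∣ k.

Both directions hold; the statement is true.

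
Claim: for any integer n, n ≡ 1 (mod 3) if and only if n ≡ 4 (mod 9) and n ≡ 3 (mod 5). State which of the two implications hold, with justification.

Only the converse holds.

(⇒) This fails: n = 1 gives 1 ≡ 1 (mod 3) but 1 ≡ 1 (mod 9), so the conjunction on the right does not hold.

(⇐) Conversely, if n ≡ 4 (mod 9) and n ≡ 3 (mod 5), then by the Chinese remainder theorem n ≡ 13 (mod 45). Since 13 ≡ 1 (mod 3) and 3 ∣ 45, we get n ≡ 1 (mod 3).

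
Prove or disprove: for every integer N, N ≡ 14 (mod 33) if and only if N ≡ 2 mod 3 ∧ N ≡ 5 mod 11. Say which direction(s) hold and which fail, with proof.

Both directions fail.

(→) This fails: N = 14 gives 14 ≡ 14 (mod 33) but 14 ≡ 3 (mod 11), so the conjunction on the right does not hold.

(←) This fails: N = 5 satisfies both congruences on the right (5 ≡ 2 mod 3 and 5 ≡ 5 mod 11) yet 5 ≡ 5 (mod 33), not 14.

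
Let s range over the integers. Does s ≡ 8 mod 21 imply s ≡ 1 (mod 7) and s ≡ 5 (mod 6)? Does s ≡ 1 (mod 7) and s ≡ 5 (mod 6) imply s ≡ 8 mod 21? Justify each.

Not equivalent: only (⇐) holds.

(⟸) If s ≡ 1 (mod 7) and s ≡ 5 (mod 6), then by the Chinese remainder theorem s ≡ 29 (mod 42). Since 29 ≡ 8 (mod 21) and 21 ∣ 42, we get s ≡ 8 (mod 21).

(⟹) This fails: s = 8 gives 8 ≡ 8 (mod 21) but 8 ≡ 2 (mod 6), so the conjunction on the right does not hold.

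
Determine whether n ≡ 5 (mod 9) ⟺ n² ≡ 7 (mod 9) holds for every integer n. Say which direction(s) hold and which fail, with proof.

Only the forward direction holds.

(⟹) Suppose n ≡ 5 (mod 9). Write n = 9j + 5. Then (9j + 5)² = 81j² + 90j + 25 = 9(9j² + 10j + 2) + 7, so n² ≡ 7 (mod 9).

(⟸) This fails: take n = 4. Then 4² = 16 ≡ 7 (mod 9), yet 4 ≡ 4 (mod 9), not 5.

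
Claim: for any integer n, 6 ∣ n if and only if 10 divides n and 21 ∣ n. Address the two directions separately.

Only the converse holds.

[⇒] This fails: take n = 6. Certainly 6 ∣ 6, but 10 ∤ 6.

[⇐] Suppose 10 ∣ n and 21 ∣ n. Any common multiple of 10 and 21 is a multiple of their lcm; here gcd(10, 21) = 1, so lcm(10, 21) = 10·21 = 210, so 210 ∣ n. Since 6 ∣ 210, it follows that 6 ∣ n.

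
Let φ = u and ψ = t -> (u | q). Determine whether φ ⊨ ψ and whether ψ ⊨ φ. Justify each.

Forward direction. Assume the antecedent. If q is true, t -> (u | q) reduces to true regardless of the other variables. If q is false, the antecedent forces (q = F, t = F, u = T) or (q = F, t = T, u = T), and t -> (u | q) holds there. Either way t -> (u | q) holds.

Converse. This fails. Under q = F, t = F, u = F, the left side is false but the right side is true.

Only the forward direction holds.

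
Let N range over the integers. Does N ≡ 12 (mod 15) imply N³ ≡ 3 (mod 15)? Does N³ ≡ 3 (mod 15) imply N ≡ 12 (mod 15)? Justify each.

Forward direction. Suppose N ≡ 12 (mod 15). Write N = 15j + 12. Then (15j + 12)³ = 3375j³ + 8100j² + 6480j + 1728 = 15(225j³ + 540j² + 432j + 115) + 3, so N³ ≡ 3 (mod 15).

Converse. Suppose N³ ≡ 3 (mod 15). The only residue r in {0, …, 14} with r³ ≡ 3 (mod 15) is r = 12, so N ≡ 12 (mod 15).

Both directions hold; the statement is true.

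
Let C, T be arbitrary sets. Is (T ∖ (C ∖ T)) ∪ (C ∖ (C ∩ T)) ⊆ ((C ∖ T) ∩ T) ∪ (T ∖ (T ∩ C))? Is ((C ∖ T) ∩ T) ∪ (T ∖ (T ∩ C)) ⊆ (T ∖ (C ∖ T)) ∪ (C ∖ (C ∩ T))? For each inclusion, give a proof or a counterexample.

Only the reverse inclusion holds.

Reverse inclusion. Let x ∈ ((C ∖ T) ∩ T) ∪ (T ∖ (T ∩ C)). Then x ∈ T and x ∉ C, from which x ∈ (T ∖ (C ∖ T)) ∪ (C ∖ (C ∩ T)).

Forward inclusion. This inclusion fails. Take C = {1}, T = ∅; then 1 ∈ (T ∖ (C ∖ T)) ∪ (C ∖ (C ∩ T)) but 1 ∉ ((C ∖ T) ∩ T) ∪ (T ∖ (T ∩ C)).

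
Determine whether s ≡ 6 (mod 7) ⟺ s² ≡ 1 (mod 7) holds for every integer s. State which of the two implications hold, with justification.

(⇒) Suppose s ≡ 6 (mod 7). Write s = 7j + 6. Then (7j + 6)² = 49j² + 84j + 36 = 7(7j² + 12j + 5) + 1, so s² ≡ 1 (mod 7).

(⇐) This fails: take s = 1. Then 1² = 1 ≡ 1 (mod 7), yet 1 ≡ 1 (mod 7), not 6.

The forward direction holds; the converse fails.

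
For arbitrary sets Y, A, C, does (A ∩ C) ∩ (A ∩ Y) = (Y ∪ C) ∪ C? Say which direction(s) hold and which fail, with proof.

(⊇) This inclusion fails. Take Y = {1}, A = ∅, C = ∅; then 1 ∈ (Y ∪ C) ∪ C but 1 ∉ (A ∩ C) ∩ (A ∩ Y).

(⊆) Let x ∈ (A ∩ C) ∩ (A ∩ Y). Then x ∈ Y ∩ A ∩ C, from which x ∈ (Y ∪ C) ∪ C.

(⊆) holds; (⊇) fails.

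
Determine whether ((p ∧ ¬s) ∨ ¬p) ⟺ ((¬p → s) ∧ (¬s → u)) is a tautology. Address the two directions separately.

Neither implication holds.

Forward direction. This fails. Under p = F, u = F, s = F, the left side is true but the right side is false.

Converse. This fails. Under p = T, u = F, s = T, the left side is false but the right side is true.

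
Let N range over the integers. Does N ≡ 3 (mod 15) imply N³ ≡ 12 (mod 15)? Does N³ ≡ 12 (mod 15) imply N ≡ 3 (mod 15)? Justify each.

(⇒) Suppose N ≡ 3 (mod 15). Write N = 15j + 3. Then (15j + 3)³ = 3375j³ + 2025j² + 405j + 27 = 15(225j³ + 135j² + 27j + 1) + 12, so N³ ≡ 12 (mod 15).

(⇐) Conversely, suppose N³ ≡ 12 (mod 15). The only residue r in {0, …, 14} with r³ ≡ 12 (mod 15) is r = 3, so N ≡ 3 (mod 15).

Both directions hold.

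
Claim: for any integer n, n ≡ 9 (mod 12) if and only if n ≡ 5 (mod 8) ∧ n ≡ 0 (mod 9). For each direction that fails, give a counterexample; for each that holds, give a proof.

Only the reverse direction holds.

[⇒] This fails: n = 33 gives 33 ≡ 9 (mod 12) but 33 ≡ 1 (mod 8), so the conjunction on the right does not hold.

[⇐] Conversely, if n ≡ 5 (mod 8) and n ≡ 0 (mod 9), then by the Chinese remainder theorem n ≡ 45 (mod 72). Since 45 ≡ 9 (mod 12) and 12 ∣ 72, we get n ≡ 9 (mod 12).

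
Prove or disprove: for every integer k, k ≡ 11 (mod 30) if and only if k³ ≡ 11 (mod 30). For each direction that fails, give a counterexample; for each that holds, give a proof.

(←) Suppose k³ ≡ 11 (mod 30). The only residue r in {0, …, 29} with r³ ≡ 11 (mod 30) is r = 11, so k ≡ 11 (mod 30).

(→) Suppose k ≡ 11 (mod 30). Write k = 30j + 11. Then (30j + 11)³ = 27000j³ + 29700j² + 10890j + 1331 = 30(900j³ + 990j² + 363j + 44) + 11, so k³ ≡ 11 (mod 30).

Both directions hold; the statement is true.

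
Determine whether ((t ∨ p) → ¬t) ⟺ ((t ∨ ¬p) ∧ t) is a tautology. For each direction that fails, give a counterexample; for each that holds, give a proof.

[⇒] This fails. Under t = F, p = F, the left side is true but the right side is false.

[⇐] This fails. Under t = T, p = F, the left side is false but the right side is true.

Neither direction holds.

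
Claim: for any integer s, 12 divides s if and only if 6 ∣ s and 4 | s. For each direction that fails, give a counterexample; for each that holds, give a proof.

Forward direction. If 12 ∣ s, write s = 12q. Since 12 = 2·6, s = 6·(2q), so 6 ∣ s; and since 12 = 3·4, s = 4·(3q), so 4 ∣ s.

Converse. Suppose 6 ∣ s and 4 ∣ s. Any common multiple of 6 and 4 is a multiple of their lcm; here lcm(6, 4) = 6·4/gcd(6, 4) = 24/2 = 12, so 12 ∣ s.

Equivalent; both directions hold.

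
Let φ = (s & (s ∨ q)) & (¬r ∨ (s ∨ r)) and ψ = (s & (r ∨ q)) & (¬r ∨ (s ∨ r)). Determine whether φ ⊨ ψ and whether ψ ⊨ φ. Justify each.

The forward direction fails; the converse holds.

Forward direction. This fails. Under s = T, q = F, r = F, the left side is true but the right side is false.

Converse. Assume the antecedent. If s is true, (s & (s ∨ q)) & (¬r ∨ (s ∨ r)) reduces to true regardless of the other variables. If s is false, the antecedent cannot hold. Either way (s & (s ∨ q)) & (¬r ∨ (s ∨ r)) holds.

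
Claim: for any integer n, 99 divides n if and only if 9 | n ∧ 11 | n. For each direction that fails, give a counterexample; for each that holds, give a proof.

Both directions hold.

(⟹) If 99 ∣ n, write n = 99q. Since 99 = 11·9, n = 9·(11q), so 9 ∣ n; and since 99 = 9·11, n = 11·(9q), so 11 ∣ n.

(⟸) Suppose 9 ∣ n and 11 ∣ n. Any common multiple of 9 and 11 is a multiple of their lcm; here gcd(9, 11) = 1, so lcm(9, 11) = 9·11 = 99, so 99 ∣ n.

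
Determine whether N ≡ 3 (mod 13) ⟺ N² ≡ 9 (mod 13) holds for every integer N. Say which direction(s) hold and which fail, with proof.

Only the forward implication holds.

(←) This fails: take N = 10. Then 10² = 100 ≡ 9 (mod 13), yet 10 ≡ 10 (mod 13), not 3.

(→) Suppose N ≡ 3 (mod 13). Write N = 13j + 3. Then (13j + 3)² = 169j² + 78j + 9 = 13(13j² + 6j) + 9, so N² ≡ 9 (mod 13).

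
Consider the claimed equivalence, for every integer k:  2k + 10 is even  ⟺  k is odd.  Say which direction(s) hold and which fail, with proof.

Forward direction. This fails: take k = 6. Then 2k + 10 = 22, which is even, yet k = 6 is even, not odd.

Converse. Suppose k is odd. Since 2 is even, 2k is even for every k, so 2k + 10 has the same parity as 10, which is even. Hence 2k + 10 is even.

The forward direction fails; the converse holds.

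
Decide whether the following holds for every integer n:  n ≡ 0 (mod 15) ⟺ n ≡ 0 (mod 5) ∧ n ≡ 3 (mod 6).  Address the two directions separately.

(⟹) This fails: n = 0 gives 0 ≡ 0 (mod 15) but 0 ≡ 0 (mod 6), so the conjunction on the right does not hold.

(⟸) Conversely, if n ≡ 0 (mod 5) and n ≡ 3 (mod 6), then by the Chinese remainder theorem n ≡ 15 (mod 30). Since 15 ≡ 0 (mod 15) and 15 ∣ 30, we get n ≡ 0 (mod 15).

The forward direction fails; the converse holds.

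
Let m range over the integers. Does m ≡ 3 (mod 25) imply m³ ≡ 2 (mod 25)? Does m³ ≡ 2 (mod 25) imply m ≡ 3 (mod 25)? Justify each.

(→) Suppose m ≡ 3 (mod 25). Write m = 25j + 3. Then (25j + 3)³ = 15625j³ + 5625j² + 675j + 27 = 25(625j³ + 225j² + 27j + 1) + 2, so m³ ≡ 2 (mod 25).

(←) Conversely, suppose m³ ≡ 2 (mod 25). The only residue r in {0, …, 24} with r³ ≡ 2 (mod 25) is r = 3, so m ≡ 3 (mod 25).

Both directions hold; the statement is true.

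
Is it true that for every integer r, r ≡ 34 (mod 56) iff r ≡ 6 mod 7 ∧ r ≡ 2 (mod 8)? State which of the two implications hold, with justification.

Converse. If r ≡ 6 (mod 7) and r ≡ 2 (mod 8), then by the Chinese remainder theorem r ≡ 34 (mod 56). This is exactly r ≡ 34 (mod 56).

Forward direction. Suppose r ≡ 34 (mod 56); write r = 56j + 34. Since 7 ∣ 56, reducing mod 7 gives r ≡ 34 ≡ 6 (mod 7); since 8 ∣ 56, reducing mod 8 gives r ≡ 34 ≡ 2 (mod 8).

The biconditional holds.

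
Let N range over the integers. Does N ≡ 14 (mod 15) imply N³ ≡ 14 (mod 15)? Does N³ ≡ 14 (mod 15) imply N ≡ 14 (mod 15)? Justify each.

Both implications hold.

(←) Suppose N³ ≡ 14 (mod 15). The only residue r in {0, …, 14} with r³ ≡ 14 (mod 15) is r = 14, so N ≡ 14 (mod 15).

(→) Suppose N ≡ 14 (mod 15). Write N = 15j + 14. Then (15j + 14)³ = 3375j³ + 9450j² + 8820j + 2744 = 15(225j³ + 630j² + 588j + 182) + 14, so N³ ≡ 14 (mod 15).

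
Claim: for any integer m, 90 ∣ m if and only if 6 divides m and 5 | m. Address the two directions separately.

(⇒) holds; (⇐) fails.

(→) If 90 ∣ m, write m = 90q. Since 90 = 15·6, m = 6·(15q), so 6 ∣ m; and since 90 = 18·5, m = 5·(18q), so 5 ∣ m.

(←) This fails: take m = 30. Both 6 ∣ 30 and 5 ∣ 30, yet 30 is not a multiple of 90 (since 30 = 0·90 + 30), so 90 ∤ 30.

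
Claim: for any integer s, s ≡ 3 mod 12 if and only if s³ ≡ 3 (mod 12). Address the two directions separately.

Both directions hold.

[⇐] For the converse, argue contrapositively. If s ≢ 3 (mod 12), then s is congruent to one of 0, 1, 2, 4, 5, 6, 7, 8, 9, 10, 11 modulo 12, and these give s³ ≡ 0, 1, 8, 4, 5, 0, 7, 8, 9, 4, 11 respectively — never 3.

[⇒] Suppose s ≡ 3 mod 12. Write s = 12j + 3. Then (12j + 3)³ = 1728j³ + 1296j² + 324j + 27 = 12(144j³ + 108j² + 27j + 2) + 3, so s³ ≡ 3 (mod 12).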